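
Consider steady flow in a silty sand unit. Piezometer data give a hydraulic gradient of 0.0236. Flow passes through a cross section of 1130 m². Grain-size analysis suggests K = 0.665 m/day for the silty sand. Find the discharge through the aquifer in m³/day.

17.7

Hydraulic gradient i = 0.0236.
Darcy's law: Q = K · A · i = 0.6650 × 1130 × 0.02360 = 17.73 m³/day.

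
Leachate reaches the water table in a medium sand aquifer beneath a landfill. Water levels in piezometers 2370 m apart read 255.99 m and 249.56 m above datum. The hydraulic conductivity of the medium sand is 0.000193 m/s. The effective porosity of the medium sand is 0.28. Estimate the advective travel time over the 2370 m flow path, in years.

40.2

Convert K: 0.000193 m/s × 86400 = 16.68 m/day.
Hydraulic gradient i = (255.99 − 249.56) / 2370 = 6.43 / 2370 = 0.002713.
Darcy flux q = K · i = 16.68 × 0.002713 = 0.04524 m/day.
Seepage velocity v = q / n_e = 0.04524 / 0.28 = 0.1616 m/day.
Travel time t = L / v = 2370 / 0.1616 = 14668 days = 40.16 years.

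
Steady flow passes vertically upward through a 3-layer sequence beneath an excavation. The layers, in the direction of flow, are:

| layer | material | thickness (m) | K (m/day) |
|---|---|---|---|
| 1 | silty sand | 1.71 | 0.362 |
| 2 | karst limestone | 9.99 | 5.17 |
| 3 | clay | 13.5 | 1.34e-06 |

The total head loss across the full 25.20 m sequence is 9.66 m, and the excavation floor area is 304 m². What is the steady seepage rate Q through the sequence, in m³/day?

0.000291

Flow is perpendicular to layering, so the layers act in series and the equivalent K is the thickness-weighted harmonic mean.
Total thickness L = 1.71 + 9.99 + 13.5 = 25.20 m.
Σ(b_i/K_i) = 1.71/0.362 + 9.99/5.17 + 13.5/1.34e-06 = 1.007e+07 d.
K_eq = L / Σ(b_i/K_i) = 25.20 / 1.007e+07 = 2.501e-06 m/day.
Q = K_eq · A · (Δh/L) = 2.501e-06 × 304 × (9.66/25.20) = 0.0002915 m³/day.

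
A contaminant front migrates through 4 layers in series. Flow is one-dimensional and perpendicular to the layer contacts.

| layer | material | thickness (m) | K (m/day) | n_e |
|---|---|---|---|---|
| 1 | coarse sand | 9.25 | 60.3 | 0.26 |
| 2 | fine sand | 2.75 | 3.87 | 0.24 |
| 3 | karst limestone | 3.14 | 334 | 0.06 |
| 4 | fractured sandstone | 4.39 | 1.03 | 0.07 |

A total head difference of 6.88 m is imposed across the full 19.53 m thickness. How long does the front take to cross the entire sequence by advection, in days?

With flow normal to the layers, continuity requires the same specific discharge q through every layer.
Σ(b_i/K_i) = 9.25/60.3 + 2.75/3.87 + 3.14/334 + 4.39/1.03 = 5.136 d.
q = Δh / Σ(b_i/K_i) = 6.88 / 5.136 = 1.340 m/day.
In each layer the seepage velocity is v_i = q/n_i, so the layer transit time is t_i = b_i·n_i / q:
  layer 1 (coarse sand): t_1 = 9.25 × 0.26 / 1.340 = 1.795 d
  layer 2 (fine sand): t_2 = 2.75 × 0.24 / 1.340 = 0.4927 d
  layer 3 (karst limestone): t_3 = 3.14 × 0.06 / 1.340 = 0.1406 d
  layer 4 (fractured sandstone): t_4 = 4.39 × 0.07 / 1.340 = 0.2294 d
Total t = Σ t_i = 2.658 days.

2.66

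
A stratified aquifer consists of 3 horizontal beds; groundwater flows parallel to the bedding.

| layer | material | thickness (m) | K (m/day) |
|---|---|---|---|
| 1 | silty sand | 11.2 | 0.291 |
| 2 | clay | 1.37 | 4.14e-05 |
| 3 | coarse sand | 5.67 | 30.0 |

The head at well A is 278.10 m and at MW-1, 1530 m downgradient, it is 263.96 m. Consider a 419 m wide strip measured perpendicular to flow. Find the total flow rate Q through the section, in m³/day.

Flow is parallel to layering, so each bed carries its own Darcy discharge and the transmissivities add.
Σ(K_i·b_i) = 0.291×11.2 + 4.14e-05×1.37 + 30.0×5.67 = 173.4 m²/day.
Hydraulic gradient i = (278.10 − 263.96) / 1530 = 14.14 / 1530 = 0.009242.
Q = Σ(K_i·b_i) · W · i = 173.4 × 419 × 0.009242 = 671.3 m³/day.

671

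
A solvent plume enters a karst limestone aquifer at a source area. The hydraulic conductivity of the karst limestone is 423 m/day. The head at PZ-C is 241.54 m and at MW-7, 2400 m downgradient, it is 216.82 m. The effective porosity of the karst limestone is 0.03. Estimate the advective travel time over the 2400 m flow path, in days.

Hydraulic gradient i = (241.54 − 216.82) / 2400 = 24.72 / 2400 = 0.01030.
Darcy flux q = K · i = 423.0 × 0.01030 = 4.357 m/day.
Seepage velocity v = q / n_e = 4.357 / 0.03 = 145.2 m/day.
Travel time t = L / v = 2400 / 145.2 = 16.53 days.

16.5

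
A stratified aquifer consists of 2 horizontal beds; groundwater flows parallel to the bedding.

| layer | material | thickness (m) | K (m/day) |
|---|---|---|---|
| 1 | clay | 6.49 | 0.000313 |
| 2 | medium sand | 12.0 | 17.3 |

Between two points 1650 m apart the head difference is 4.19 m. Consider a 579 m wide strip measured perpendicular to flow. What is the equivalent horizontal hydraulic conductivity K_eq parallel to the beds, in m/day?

11.2

Flow is parallel to layering, so each bed carries its own Darcy discharge and the transmissivities add.
Σ(K_i·b_i) = 0.000313×6.49 + 17.3×12.0 = 207.6 m²/day.
Total thickness b = 18.49 m, so K_eq = Σ(K_i·b_i)/b = 11.23 m/day.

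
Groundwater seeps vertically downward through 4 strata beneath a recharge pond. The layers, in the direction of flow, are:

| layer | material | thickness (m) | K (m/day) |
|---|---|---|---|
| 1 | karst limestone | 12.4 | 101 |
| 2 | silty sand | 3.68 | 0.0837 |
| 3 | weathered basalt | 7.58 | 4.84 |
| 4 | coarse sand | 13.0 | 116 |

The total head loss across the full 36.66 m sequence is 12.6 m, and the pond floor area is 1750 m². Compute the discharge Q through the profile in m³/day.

Flow is perpendicular to layering, so the layers act in series and the equivalent K is the thickness-weighted harmonic mean.
Total thickness L = 12.4 + 3.68 + 7.58 + 13.0 = 36.66 m.
Σ(b_i/K_i) = 12.4/101 + 3.68/0.0837 + 7.58/4.84 + 13.0/116 = 45.77 d.
K_eq = L / Σ(b_i/K_i) = 36.66 / 45.77 = 0.8010 m/day.
Q = K_eq · A · (Δh/L) = 0.8010 × 1750 × (12.6/36.66) = 481.8 m³/day.

482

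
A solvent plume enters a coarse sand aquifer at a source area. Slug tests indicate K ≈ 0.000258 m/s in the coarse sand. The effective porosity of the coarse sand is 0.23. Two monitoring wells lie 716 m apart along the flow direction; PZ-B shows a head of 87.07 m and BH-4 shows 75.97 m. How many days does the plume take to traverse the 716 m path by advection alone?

477

Convert K: 0.000258 m/s × 86400 = 22.29 m/day.
Hydraulic gradient i = (87.07 − 75.97) / 716 = 11.1 / 716 = 0.01550.
Darcy flux q = K · i = 22.29 × 0.01550 = 0.3456 m/day.
Seepage velocity v = q / n_e = 0.3456 / 0.23 = 1.503 m/day.
Travel time t = L / v = 716 / 1.503 = 476.5 days.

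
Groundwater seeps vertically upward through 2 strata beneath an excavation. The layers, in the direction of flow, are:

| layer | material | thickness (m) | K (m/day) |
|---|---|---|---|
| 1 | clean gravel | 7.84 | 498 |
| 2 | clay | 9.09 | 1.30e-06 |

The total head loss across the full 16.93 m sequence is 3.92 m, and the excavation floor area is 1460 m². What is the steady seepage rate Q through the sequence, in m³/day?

Flow is perpendicular to layering, so the layers act in series and the equivalent K is the thickness-weighted harmonic mean.
Total thickness L = 7.84 + 9.09 = 16.93 m.
Σ(b_i/K_i) = 7.84/498 + 9.09/1.30e-06 = 6.992e+06 d.
K_eq = L / Σ(b_i/K_i) = 16.93 / 6.992e+06 = 2.421e-06 m/day.
Q = K_eq · A · (Δh/L) = 2.421e-06 × 1460 × (3.92/16.93) = 0.0008185 m³/day.

0.000818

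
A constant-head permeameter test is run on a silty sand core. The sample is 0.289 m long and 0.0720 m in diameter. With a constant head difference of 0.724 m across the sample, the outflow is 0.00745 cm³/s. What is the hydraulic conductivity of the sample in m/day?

Cross-sectional area A = π·(d/2)² = π × (0.0720/2)² = 0.004072 m².
Convert discharge: 0.00745 cm³/s = 7.450e-09 m³/s.
Darcy's law rearranged: K = Q·L / (A·Δh) = 7.450e-09 × 0.289 / (0.004072 × 0.724) = 7.304e-07 m/s = 0.06311 m/day.

0.0631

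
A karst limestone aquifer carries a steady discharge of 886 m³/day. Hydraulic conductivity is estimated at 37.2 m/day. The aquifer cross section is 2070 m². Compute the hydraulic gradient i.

From Q = K·A·i, i = Q / (K·A) = 886 / (37.20 × 2070) = 0.01151.

0.0115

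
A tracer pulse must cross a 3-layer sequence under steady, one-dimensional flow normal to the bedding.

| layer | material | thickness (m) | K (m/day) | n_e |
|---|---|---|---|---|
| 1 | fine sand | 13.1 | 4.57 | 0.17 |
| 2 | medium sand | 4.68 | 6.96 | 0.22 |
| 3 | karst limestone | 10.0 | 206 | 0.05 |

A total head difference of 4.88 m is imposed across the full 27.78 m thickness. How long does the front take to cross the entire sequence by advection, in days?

2.76

With flow normal to the layers, continuity requires the same specific discharge q through every layer.
Σ(b_i/K_i) = 13.1/4.57 + 4.68/6.96 + 10.0/206 = 3.587 d.
q = Δh / Σ(b_i/K_i) = 4.88 / 3.587 = 1.360 m/day.
In each layer the seepage velocity is v_i = q/n_i, so the layer transit time is t_i = b_i·n_i / q:
  layer 1 (fine sand): t_1 = 13.1 × 0.17 / 1.360 = 1.637 d
  layer 2 (medium sand): t_2 = 4.68 × 0.22 / 1.360 = 0.7569 d
  layer 3 (karst limestone): t_3 = 10.0 × 0.05 / 1.360 = 0.3676 d
Total t = Σ t_i = 2.762 days.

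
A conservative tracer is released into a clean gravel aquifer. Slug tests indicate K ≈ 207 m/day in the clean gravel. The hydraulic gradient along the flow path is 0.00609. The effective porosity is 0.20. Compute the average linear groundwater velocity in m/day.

Hydraulic gradient i = 0.00609.
Darcy flux q = K · i = 207.0 × 0.006090 = 1.261 m/day.
Seepage velocity v = q / n_e = 1.261 / 0.20 = 6.303 m/day.

6.30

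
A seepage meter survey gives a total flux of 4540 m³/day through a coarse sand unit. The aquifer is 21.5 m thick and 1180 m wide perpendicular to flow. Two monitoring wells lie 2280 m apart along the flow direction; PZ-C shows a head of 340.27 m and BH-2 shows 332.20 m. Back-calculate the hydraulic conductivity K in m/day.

50.6

Cross-sectional area A = 1180 × 21.5 = 25370 m².
Hydraulic gradient i = (340.27 − 332.20) / 2280 = 8.07 / 2280 = 0.003539.
From Q = K·A·i, K = Q / (A·i) = 4540 / (25370 × 0.003539) = 50.56 m/day.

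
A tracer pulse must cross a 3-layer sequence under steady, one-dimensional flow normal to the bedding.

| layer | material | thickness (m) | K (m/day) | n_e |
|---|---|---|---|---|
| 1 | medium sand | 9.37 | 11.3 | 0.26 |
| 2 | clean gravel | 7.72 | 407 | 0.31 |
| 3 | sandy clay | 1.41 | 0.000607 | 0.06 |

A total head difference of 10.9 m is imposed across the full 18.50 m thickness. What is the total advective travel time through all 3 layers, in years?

With flow normal to the layers, continuity requires the same specific discharge q through every layer.
Σ(b_i/K_i) = 9.37/11.3 + 7.72/407 + 1.41/0.000607 = 2324 d.
q = Δh / Σ(b_i/K_i) = 10.9 / 2324 = 0.004691 m/day.
In each layer the seepage velocity is v_i = q/n_i, so the layer transit time is t_i = b_i·n_i / q:
  layer 1 (medium sand): t_1 = 9.37 × 0.26 / 0.004691 = 519.4 d
  layer 2 (clean gravel): t_2 = 7.72 × 0.31 / 0.004691 = 510.2 d
  layer 3 (sandy clay): t_3 = 1.41 × 0.06 / 0.004691 = 18.04 d
Total t = Σ t_i = 1048 days = 2.868 years.

2.87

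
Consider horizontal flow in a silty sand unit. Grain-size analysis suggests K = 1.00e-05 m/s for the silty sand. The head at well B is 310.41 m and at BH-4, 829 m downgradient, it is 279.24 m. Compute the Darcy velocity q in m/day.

Convert K: 1.00e-05 m/s × 86400 = 0.8640 m/day.
Hydraulic gradient i = (310.41 − 279.24) / 829 = 31.17 / 829 = 0.03760.
Specific discharge q = K · i = 0.8640 × 0.03760 = 0.03249 m/day.

0.0325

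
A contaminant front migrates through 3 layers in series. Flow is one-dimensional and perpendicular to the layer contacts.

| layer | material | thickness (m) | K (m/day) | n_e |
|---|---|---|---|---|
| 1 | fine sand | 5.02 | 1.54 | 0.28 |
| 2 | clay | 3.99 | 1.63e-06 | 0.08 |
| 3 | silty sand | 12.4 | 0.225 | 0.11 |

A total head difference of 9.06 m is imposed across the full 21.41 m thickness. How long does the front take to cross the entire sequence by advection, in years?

With flow normal to the layers, continuity requires the same specific discharge q through every layer.
Σ(b_i/K_i) = 5.02/1.54 + 3.99/1.63e-06 + 12.4/0.225 = 2.448e+06 d.
q = Δh / Σ(b_i/K_i) = 9.06 / 2.448e+06 = 3.701e-06 m/day.
In each layer the seepage velocity is v_i = q/n_i, so the layer transit time is t_i = b_i·n_i / q:
  layer 1 (fine sand): t_1 = 5.02 × 0.28 / 3.701e-06 = 3.798e+05 d
  layer 2 (clay): t_2 = 3.99 × 0.08 / 3.701e-06 = 86244 d
  layer 3 (silty sand): t_3 = 12.4 × 0.11 / 3.701e-06 = 3.685e+05 d
Total t = Σ t_i = 8.346e+05 days = 2285 years.

2280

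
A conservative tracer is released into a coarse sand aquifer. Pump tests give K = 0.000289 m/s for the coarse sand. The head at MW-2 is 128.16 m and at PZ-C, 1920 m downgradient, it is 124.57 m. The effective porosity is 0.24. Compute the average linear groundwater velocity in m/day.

Convert K: 0.000289 m/s × 86400 = 24.97 m/day.
Hydraulic gradient i = (128.16 − 124.57) / 1920 = 3.59 / 1920 = 0.001870.
Darcy flux q = K · i = 24.97 × 0.001870 = 0.04669 m/day.
Seepage velocity v = q / n_e = 0.04669 / 0.24 = 0.1945 m/day.

0.195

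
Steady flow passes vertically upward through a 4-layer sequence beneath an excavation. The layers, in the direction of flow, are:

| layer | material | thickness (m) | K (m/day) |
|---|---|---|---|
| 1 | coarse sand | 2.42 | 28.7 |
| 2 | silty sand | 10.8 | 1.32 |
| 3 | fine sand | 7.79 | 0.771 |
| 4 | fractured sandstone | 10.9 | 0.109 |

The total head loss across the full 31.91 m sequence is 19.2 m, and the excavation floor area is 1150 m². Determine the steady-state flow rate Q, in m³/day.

187

Flow is perpendicular to layering, so the layers act in series and the equivalent K is the thickness-weighted harmonic mean.
Total thickness L = 2.42 + 10.8 + 7.79 + 10.9 = 31.91 m.
Σ(b_i/K_i) = 2.42/28.7 + 10.8/1.32 + 7.79/0.771 + 10.9/0.109 = 118.4 d.
K_eq = L / Σ(b_i/K_i) = 31.91 / 118.4 = 0.2696 m/day.
Q = K_eq · A · (Δh/L) = 0.2696 × 1150 × (19.2/31.91) = 186.5 m³/day.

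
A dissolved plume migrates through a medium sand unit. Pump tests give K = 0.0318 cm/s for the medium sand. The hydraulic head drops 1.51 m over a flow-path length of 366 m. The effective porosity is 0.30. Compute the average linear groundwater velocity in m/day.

0.378

Convert K: 0.0318 cm/s × 864 = 27.48 m/day.
Hydraulic gradient i = Δh / L = 1.51 / 366 = 0.004126.
Darcy flux q = K · i = 27.48 × 0.004126 = 0.1134 m/day.
Seepage velocity v = q / n_e = 0.1134 / 0.30 = 0.3778 m/day.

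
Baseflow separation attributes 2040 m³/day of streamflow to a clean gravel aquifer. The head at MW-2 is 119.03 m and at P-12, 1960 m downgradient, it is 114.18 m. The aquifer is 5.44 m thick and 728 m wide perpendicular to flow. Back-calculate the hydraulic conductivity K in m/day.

208

Cross-sectional area A = 728 × 5.44 = 3960 m².
Hydraulic gradient i = (119.03 − 114.18) / 1960 = 4.85 / 1960 = 0.002474.
From Q = K·A·i, K = Q / (A·i) = 2040 / (3960 × 0.002474) = 208.2 m/day.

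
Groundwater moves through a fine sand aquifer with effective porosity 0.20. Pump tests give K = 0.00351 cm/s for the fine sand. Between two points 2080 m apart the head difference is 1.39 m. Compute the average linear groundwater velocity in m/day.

Convert K: 0.00351 cm/s × 864 = 3.033 m/day.
Hydraulic gradient i = Δh / L = 1.39 / 2080 = 0.0006683.
Darcy flux q = K · i = 3.033 × 0.0006683 = 0.002027 m/day.
Seepage velocity v = q / n_e = 0.002027 / 0.20 = 0.01013 m/day.

0.0101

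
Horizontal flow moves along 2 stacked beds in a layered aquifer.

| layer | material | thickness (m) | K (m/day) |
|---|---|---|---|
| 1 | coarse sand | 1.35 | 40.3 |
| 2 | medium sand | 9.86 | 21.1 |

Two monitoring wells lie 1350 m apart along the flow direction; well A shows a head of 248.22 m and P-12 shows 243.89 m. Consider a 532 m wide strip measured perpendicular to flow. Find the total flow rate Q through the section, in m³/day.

448

Flow is parallel to layering, so each bed carries its own Darcy discharge and the transmissivities add.
Σ(K_i·b_i) = 40.3×1.35 + 21.1×9.86 = 262.5 m²/day.
Hydraulic gradient i = (248.22 − 243.89) / 1350 = 4.33 / 1350 = 0.003207.
Q = Σ(K_i·b_i) · W · i = 262.5 × 532 × 0.003207 = 447.8 m³/day.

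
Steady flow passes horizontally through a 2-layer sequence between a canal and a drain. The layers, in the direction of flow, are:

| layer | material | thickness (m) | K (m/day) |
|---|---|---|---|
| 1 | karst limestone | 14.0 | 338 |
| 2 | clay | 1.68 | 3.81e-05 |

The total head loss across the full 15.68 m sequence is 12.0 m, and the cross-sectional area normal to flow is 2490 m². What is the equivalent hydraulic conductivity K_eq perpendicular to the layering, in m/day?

Flow is perpendicular to layering, so the layers act in series and the equivalent K is the thickness-weighted harmonic mean.
Total thickness L = 14.0 + 1.68 = 15.68 m.
Σ(b_i/K_i) = 14.0/338 + 1.68/3.81e-05 = 44095 d.
K_eq = L / Σ(b_i/K_i) = 15.68 / 44095 = 0.0003556 m/day.

0.000356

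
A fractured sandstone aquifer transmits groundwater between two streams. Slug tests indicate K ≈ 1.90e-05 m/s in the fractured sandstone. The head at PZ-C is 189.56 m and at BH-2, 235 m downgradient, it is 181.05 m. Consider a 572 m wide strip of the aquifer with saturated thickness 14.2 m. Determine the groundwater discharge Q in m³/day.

483

Convert K: 1.90e-05 m/s × 86400 = 1.642 m/day.
Cross-sectional area A = 572 × 14.2 = 8122 m².
Hydraulic gradient i = (189.56 − 181.05) / 235 = 8.51 / 235 = 0.03621.
Darcy's law: Q = K · A · i = 1.642 × 8122 × 0.03621 = 482.9 m³/day.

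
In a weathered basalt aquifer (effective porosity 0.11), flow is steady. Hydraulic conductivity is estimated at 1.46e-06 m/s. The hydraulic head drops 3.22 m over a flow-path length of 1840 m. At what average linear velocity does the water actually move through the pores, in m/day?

Convert K: 1.46e-06 m/s × 86400 = 0.1261 m/day.
Hydraulic gradient i = Δh / L = 3.22 / 1840 = 0.001750.
Darcy flux q = K · i = 0.1261 × 0.001750 = 0.0002208 m/day.
Seepage velocity v = q / n_e = 0.0002208 / 0.11 = 0.002007 m/day.

0.00201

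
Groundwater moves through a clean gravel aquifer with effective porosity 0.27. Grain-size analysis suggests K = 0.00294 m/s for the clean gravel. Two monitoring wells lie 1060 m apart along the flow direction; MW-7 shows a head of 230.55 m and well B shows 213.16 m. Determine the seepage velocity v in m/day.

15.4

Convert K: 0.00294 m/s × 86400 = 254.0 m/day.
Hydraulic gradient i = (230.55 − 213.16) / 1060 = 17.39 / 1060 = 0.01641.
Darcy flux q = K · i = 254.0 × 0.01641 = 4.167 m/day.
Seepage velocity v = q / n_e = 4.167 / 0.27 = 15.43 m/day.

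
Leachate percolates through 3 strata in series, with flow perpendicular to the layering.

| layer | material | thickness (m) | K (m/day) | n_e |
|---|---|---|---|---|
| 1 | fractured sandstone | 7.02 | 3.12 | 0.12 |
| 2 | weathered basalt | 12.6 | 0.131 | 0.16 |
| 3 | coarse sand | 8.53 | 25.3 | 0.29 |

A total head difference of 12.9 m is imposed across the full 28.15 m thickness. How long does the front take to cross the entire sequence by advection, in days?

With flow normal to the layers, continuity requires the same specific discharge q through every layer.
Σ(b_i/K_i) = 7.02/3.12 + 12.6/0.131 + 8.53/25.3 = 98.77 d.
q = Δh / Σ(b_i/K_i) = 12.9 / 98.77 = 0.1306 m/day.
In each layer the seepage velocity is v_i = q/n_i, so the layer transit time is t_i = b_i·n_i / q:
  layer 1 (fractured sandstone): t_1 = 7.02 × 0.12 / 0.1306 = 6.450 d
  layer 2 (weathered basalt): t_2 = 12.6 × 0.16 / 0.1306 = 15.44 d
  layer 3 (coarse sand): t_3 = 8.53 × 0.29 / 0.1306 = 18.94 d
Total t = Σ t_i = 40.83 days.

40.8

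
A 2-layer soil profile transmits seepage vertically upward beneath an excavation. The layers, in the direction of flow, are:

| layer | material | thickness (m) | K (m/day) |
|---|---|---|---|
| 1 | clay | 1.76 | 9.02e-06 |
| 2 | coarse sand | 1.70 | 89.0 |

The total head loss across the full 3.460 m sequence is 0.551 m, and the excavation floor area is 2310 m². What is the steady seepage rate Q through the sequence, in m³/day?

Flow is perpendicular to layering, so the layers act in series and the equivalent K is the thickness-weighted harmonic mean.
Total thickness L = 1.76 + 1.70 = 3.460 m.
Σ(b_i/K_i) = 1.76/9.02e-06 + 1.70/89.0 = 1.951e+05 d.
K_eq = L / Σ(b_i/K_i) = 3.460 / 1.951e+05 = 1.773e-05 m/day.
Q = K_eq · A · (Δh/L) = 1.773e-05 × 2310 × (0.551/3.460) = 0.006523 m³/day.

0.00652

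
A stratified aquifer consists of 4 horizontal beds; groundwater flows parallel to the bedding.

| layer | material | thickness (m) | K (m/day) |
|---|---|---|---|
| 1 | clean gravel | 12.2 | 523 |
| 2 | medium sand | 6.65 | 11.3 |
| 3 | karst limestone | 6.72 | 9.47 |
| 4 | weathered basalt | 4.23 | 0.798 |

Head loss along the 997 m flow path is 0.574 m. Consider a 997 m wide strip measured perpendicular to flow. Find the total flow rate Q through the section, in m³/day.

3740

Flow is parallel to layering, so each bed carries its own Darcy discharge and the transmissivities add.
Σ(K_i·b_i) = 523×12.2 + 11.3×6.65 + 9.47×6.72 + 0.798×4.23 = 6523 m²/day.
Hydraulic gradient i = Δh / L = 0.574 / 997 = 0.0005757.
Q = Σ(K_i·b_i) · W · i = 6523 × 997 × 0.0005757 = 3744 m³/day.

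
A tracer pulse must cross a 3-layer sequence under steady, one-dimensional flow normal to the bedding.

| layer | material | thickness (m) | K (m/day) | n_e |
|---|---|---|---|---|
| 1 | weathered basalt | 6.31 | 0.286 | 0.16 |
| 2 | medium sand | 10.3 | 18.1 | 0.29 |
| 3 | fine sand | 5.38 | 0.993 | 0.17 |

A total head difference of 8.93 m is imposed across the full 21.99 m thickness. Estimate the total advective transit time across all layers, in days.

With flow normal to the layers, continuity requires the same specific discharge q through every layer.
Σ(b_i/K_i) = 6.31/0.286 + 10.3/18.1 + 5.38/0.993 = 28.05 d.
q = Δh / Σ(b_i/K_i) = 8.93 / 28.05 = 0.3184 m/day.
In each layer the seepage velocity is v_i = q/n_i, so the layer transit time is t_i = b_i·n_i / q:
  layer 1 (weathered basalt): t_1 = 6.31 × 0.16 / 0.3184 = 3.171 d
  layer 2 (medium sand): t_2 = 10.3 × 0.29 / 0.3184 = 9.382 d
  layer 3 (fine sand): t_3 = 5.38 × 0.17 / 0.3184 = 2.873 d
Total t = Σ t_i = 15.43 days.

15.4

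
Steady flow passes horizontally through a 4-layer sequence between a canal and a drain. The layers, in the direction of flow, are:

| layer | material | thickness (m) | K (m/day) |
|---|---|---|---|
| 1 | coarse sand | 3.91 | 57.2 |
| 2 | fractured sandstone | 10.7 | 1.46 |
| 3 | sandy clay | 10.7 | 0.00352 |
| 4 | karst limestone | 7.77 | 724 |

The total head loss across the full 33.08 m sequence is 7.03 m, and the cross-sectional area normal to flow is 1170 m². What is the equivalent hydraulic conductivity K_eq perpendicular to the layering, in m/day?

0.0109

Flow is perpendicular to layering, so the layers act in series and the equivalent K is the thickness-weighted harmonic mean.
Total thickness L = 3.91 + 10.7 + 10.7 + 7.77 = 33.08 m.
Σ(b_i/K_i) = 3.91/57.2 + 10.7/1.46 + 10.7/0.00352 + 7.77/724 = 3047 d.
K_eq = L / Σ(b_i/K_i) = 33.08 / 3047 = 0.01086 m/day.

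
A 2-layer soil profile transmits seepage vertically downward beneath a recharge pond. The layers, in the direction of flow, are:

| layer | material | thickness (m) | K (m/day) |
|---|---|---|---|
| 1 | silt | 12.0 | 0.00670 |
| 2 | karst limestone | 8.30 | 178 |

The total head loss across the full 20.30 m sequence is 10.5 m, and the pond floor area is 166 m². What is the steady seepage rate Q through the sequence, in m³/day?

0.973

Flow is perpendicular to layering, so the layers act in series and the equivalent K is the thickness-weighted harmonic mean.
Total thickness L = 12.0 + 8.30 = 20.30 m.
Σ(b_i/K_i) = 12.0/0.00670 + 8.30/178 = 1791 d.
K_eq = L / Σ(b_i/K_i) = 20.30 / 1791 = 0.01133 m/day.
Q = K_eq · A · (Δh/L) = 0.01133 × 166 × (10.5/20.30) = 0.9731 m³/day.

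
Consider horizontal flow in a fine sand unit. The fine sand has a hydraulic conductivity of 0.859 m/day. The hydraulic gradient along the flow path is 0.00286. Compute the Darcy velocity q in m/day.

Hydraulic gradient i = 0.00286.
Specific discharge q = K · i = 0.8590 × 0.002860 = 0.002457 m/day.

0.00246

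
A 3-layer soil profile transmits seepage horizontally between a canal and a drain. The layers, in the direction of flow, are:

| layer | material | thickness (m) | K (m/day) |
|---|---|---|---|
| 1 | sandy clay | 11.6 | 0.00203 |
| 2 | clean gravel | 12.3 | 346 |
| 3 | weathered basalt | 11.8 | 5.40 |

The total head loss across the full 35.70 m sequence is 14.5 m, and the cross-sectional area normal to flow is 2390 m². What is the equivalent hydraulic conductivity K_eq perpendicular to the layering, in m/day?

Flow is perpendicular to layering, so the layers act in series and the equivalent K is the thickness-weighted harmonic mean.
Total thickness L = 11.6 + 12.3 + 11.8 = 35.70 m.
Σ(b_i/K_i) = 11.6/0.00203 + 12.3/346 + 11.8/5.40 = 5717 d.
K_eq = L / Σ(b_i/K_i) = 35.70 / 5717 = 0.006245 m/day.

0.00625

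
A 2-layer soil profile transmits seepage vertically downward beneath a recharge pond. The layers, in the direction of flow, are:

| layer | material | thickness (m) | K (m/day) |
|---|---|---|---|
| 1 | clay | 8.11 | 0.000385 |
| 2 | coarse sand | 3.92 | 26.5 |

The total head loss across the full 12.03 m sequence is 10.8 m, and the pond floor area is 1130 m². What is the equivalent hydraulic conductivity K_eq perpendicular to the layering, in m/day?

0.000571

Flow is perpendicular to layering, so the layers act in series and the equivalent K is the thickness-weighted harmonic mean.
Total thickness L = 8.11 + 3.92 = 12.03 m.
Σ(b_i/K_i) = 8.11/0.000385 + 3.92/26.5 = 21065 d.
K_eq = L / Σ(b_i/K_i) = 12.03 / 21065 = 0.0005711 m/day.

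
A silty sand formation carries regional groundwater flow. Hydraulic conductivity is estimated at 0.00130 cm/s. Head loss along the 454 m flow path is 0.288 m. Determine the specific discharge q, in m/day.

Convert K: 0.00130 cm/s × 864 = 1.123 m/day.
Hydraulic gradient i = Δh / L = 0.288 / 454 = 0.0006344.
Specific discharge q = K · i = 1.123 × 0.0006344 = 0.0007125 m/day.

0.000713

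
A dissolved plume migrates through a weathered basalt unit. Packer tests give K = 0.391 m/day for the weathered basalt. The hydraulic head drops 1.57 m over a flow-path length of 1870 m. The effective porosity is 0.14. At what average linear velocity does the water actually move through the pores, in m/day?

0.00234

Hydraulic gradient i = Δh / L = 1.57 / 1870 = 0.0008396.
Darcy flux q = K · i = 0.3910 × 0.0008396 = 0.0003283 m/day.
Seepage velocity v = q / n_e = 0.0003283 / 0.14 = 0.002345 m/day.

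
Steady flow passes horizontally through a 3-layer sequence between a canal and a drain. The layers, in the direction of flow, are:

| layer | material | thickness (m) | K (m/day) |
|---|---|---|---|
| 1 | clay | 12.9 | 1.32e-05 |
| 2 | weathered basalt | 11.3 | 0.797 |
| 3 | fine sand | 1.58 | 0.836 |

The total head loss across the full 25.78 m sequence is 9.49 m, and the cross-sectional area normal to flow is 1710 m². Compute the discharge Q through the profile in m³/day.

Flow is perpendicular to layering, so the layers act in series and the equivalent K is the thickness-weighted harmonic mean.
Total thickness L = 12.9 + 11.3 + 1.58 = 25.78 m.
Σ(b_i/K_i) = 12.9/1.32e-05 + 11.3/0.797 + 1.58/0.836 = 9.773e+05 d.
K_eq = L / Σ(b_i/K_i) = 25.78 / 9.773e+05 = 2.638e-05 m/day.
Q = K_eq · A · (Δh/L) = 2.638e-05 × 1710 × (9.49/25.78) = 0.01661 m³/day.

0.0166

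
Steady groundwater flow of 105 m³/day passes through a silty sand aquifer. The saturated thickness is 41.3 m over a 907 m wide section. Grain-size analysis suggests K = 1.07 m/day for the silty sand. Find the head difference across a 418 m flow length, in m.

1.10

Cross-sectional area A = 907 × 41.3 = 37459 m².
From Q = K·A·i, i = Q / (K·A) = 105 / (1.070 × 37459) = 0.002620.
Head loss Δh = i · L = 0.002620 × 418 = 1.095 m.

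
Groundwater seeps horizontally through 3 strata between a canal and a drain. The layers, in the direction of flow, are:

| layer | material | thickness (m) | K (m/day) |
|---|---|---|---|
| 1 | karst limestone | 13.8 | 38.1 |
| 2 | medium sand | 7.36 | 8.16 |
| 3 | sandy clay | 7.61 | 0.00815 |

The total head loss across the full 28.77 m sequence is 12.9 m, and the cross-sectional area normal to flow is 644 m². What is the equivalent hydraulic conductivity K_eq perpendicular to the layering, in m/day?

0.0308

Flow is perpendicular to layering, so the layers act in series and the equivalent K is the thickness-weighted harmonic mean.
Total thickness L = 13.8 + 7.36 + 7.61 = 28.77 m.
Σ(b_i/K_i) = 13.8/38.1 + 7.36/8.16 + 7.61/0.00815 = 935.0 d.
K_eq = L / Σ(b_i/K_i) = 28.77 / 935.0 = 0.03077 m/day.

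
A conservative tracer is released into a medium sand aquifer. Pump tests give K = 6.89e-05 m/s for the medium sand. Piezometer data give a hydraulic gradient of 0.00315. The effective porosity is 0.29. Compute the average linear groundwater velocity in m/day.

Convert K: 6.89e-05 m/s × 86400 = 5.953 m/day.
Hydraulic gradient i = 0.00315.
Darcy flux q = K · i = 5.953 × 0.003150 = 0.01875 m/day.
Seepage velocity v = q / n_e = 0.01875 / 0.29 = 0.06466 m/day.

0.0647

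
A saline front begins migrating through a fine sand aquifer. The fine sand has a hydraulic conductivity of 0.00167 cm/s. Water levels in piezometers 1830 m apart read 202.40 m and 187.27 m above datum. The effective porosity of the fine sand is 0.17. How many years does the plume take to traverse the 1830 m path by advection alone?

71.4

Convert K: 0.00167 cm/s × 864 = 1.443 m/day.
Hydraulic gradient i = (202.40 − 187.27) / 1830 = 15.13 / 1830 = 0.008268.
Darcy flux q = K · i = 1.443 × 0.008268 = 0.01193 m/day.
Seepage velocity v = q / n_e = 0.01193 / 0.17 = 0.07017 m/day.
Travel time t = L / v = 1830 / 0.07017 = 26078 days = 71.40 years.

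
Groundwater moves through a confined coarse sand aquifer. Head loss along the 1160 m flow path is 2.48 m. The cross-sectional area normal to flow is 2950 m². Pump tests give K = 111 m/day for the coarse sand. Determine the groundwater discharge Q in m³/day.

700

Hydraulic gradient i = Δh / L = 2.48 / 1160 = 0.002138.
Darcy's law: Q = K · A · i = 111.0 × 2950 × 0.002138 = 700.1 m³/day.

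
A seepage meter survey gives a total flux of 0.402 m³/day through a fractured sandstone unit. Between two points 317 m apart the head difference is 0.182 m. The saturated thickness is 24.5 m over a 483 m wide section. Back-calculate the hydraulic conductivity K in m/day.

0.0592

Cross-sectional area A = 483 × 24.5 = 11834 m².
Hydraulic gradient i = Δh / L = 0.182 / 317 = 0.0005741.
From Q = K·A·i, K = Q / (A·i) = 0.402 / (11834 × 0.0005741) = 0.05917 m/day.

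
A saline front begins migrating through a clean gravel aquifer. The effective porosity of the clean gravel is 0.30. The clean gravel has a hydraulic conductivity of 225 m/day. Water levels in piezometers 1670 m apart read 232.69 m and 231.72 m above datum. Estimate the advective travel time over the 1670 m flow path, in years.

10.5

Hydraulic gradient i = (232.69 − 231.72) / 1670 = 0.97 / 1670 = 0.0005808.
Darcy flux q = K · i = 225.0 × 0.0005808 = 0.1307 m/day.
Seepage velocity v = q / n_e = 0.1307 / 0.30 = 0.4356 m/day.
Travel time t = L / v = 1670 / 0.4356 = 3834 days = 10.50 years.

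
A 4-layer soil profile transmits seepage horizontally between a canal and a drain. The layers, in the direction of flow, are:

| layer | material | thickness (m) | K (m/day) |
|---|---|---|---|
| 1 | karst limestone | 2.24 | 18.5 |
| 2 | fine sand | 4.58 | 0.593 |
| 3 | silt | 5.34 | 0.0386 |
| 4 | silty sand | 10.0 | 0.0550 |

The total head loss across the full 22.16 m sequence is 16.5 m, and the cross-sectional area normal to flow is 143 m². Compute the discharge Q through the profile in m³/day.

7.19

Flow is perpendicular to layering, so the layers act in series and the equivalent K is the thickness-weighted harmonic mean.
Total thickness L = 2.24 + 4.58 + 5.34 + 10.0 = 22.16 m.
Σ(b_i/K_i) = 2.24/18.5 + 4.58/0.593 + 5.34/0.0386 + 10.0/0.0550 = 328.0 d.
K_eq = L / Σ(b_i/K_i) = 22.16 / 328.0 = 0.06756 m/day.
Q = K_eq · A · (Δh/L) = 0.06756 × 143 × (16.5/22.16) = 7.193 m³/day.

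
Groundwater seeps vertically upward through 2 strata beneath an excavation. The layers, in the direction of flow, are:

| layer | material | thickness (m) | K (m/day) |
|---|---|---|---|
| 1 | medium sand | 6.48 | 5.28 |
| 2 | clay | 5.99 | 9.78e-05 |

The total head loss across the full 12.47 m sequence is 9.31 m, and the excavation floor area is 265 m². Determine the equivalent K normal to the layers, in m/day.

0.000204

Flow is perpendicular to layering, so the layers act in series and the equivalent K is the thickness-weighted harmonic mean.
Total thickness L = 6.48 + 5.99 = 12.47 m.
Σ(b_i/K_i) = 6.48/5.28 + 5.99/9.78e-05 = 61249 d.
K_eq = L / Σ(b_i/K_i) = 12.47 / 61249 = 0.0002036 m/day.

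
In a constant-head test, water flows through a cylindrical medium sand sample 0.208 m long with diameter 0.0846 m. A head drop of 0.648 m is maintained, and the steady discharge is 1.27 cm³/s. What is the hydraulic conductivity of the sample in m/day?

6.27

Cross-sectional area A = π·(d/2)² = π × (0.0846/2)² = 0.005621 m².
Convert discharge: 1.27 cm³/s = 1.270e-06 m³/s.
Darcy's law rearranged: K = Q·L / (A·Δh) = 1.270e-06 × 0.208 / (0.005621 × 0.648) = 7.252e-05 m/s = 6.266 m/day.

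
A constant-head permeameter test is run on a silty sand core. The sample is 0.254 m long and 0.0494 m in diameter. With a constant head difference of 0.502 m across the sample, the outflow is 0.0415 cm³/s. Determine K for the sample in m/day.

0.947

Cross-sectional area A = π·(d/2)² = π × (0.0494/2)² = 0.001917 m².
Convert discharge: 0.0415 cm³/s = 4.150e-08 m³/s.
Darcy's law rearranged: K = Q·L / (A·Δh) = 4.150e-08 × 0.254 / (0.001917 × 0.502) = 1.096e-05 m/s = 0.9466 m/day.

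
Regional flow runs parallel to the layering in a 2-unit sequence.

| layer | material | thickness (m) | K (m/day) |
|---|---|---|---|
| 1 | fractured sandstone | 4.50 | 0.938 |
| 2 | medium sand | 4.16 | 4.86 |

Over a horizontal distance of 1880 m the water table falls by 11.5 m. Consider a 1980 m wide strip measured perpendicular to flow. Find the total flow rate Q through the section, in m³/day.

Flow is parallel to layering, so each bed carries its own Darcy discharge and the transmissivities add.
Σ(K_i·b_i) = 0.938×4.50 + 4.86×4.16 = 24.44 m²/day.
Hydraulic gradient i = Δh / L = 11.5 / 1880 = 0.006117.
Q = Σ(K_i·b_i) · W · i = 24.44 × 1980 × 0.006117 = 296.0 m³/day.

296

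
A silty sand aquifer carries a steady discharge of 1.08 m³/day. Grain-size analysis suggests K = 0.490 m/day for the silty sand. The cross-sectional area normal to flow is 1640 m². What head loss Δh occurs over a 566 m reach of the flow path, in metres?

From Q = K·A·i, i = Q / (K·A) = 1.08 / (0.4900 × 1640) = 0.001344.
Head loss Δh = i · L = 0.001344 × 566 = 0.7607 m.

0.761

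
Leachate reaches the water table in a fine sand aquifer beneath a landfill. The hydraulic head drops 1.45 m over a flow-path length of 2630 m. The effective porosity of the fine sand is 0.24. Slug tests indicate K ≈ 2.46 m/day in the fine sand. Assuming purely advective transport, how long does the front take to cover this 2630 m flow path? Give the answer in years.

Hydraulic gradient i = Δh / L = 1.45 / 2630 = 0.0005513.
Darcy flux q = K · i = 2.460 × 0.0005513 = 0.001356 m/day.
Seepage velocity v = q / n_e = 0.001356 / 0.24 = 0.005651 m/day.
Travel time t = L / v = 2630 / 0.005651 = 4.654e+05 days = 1274 years.

1270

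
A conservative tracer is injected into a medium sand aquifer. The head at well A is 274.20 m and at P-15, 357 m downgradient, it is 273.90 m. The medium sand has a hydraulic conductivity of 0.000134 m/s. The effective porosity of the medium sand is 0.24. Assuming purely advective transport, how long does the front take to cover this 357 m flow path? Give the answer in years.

Convert K: 0.000134 m/s × 86400 = 11.58 m/day.
Hydraulic gradient i = (274.20 − 273.90) / 357 = 0.3 / 357 = 0.0008403.
Darcy flux q = K · i = 11.58 × 0.0008403 = 0.009729 m/day.
Seepage velocity v = q / n_e = 0.009729 / 0.24 = 0.04054 m/day.
Travel time t = L / v = 357 / 0.04054 = 8807 days = 24.11 years.

24.1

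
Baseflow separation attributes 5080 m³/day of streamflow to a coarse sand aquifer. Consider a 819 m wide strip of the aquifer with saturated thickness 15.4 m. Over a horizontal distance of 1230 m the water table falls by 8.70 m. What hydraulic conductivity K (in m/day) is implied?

56.9

Cross-sectional area A = 819 × 15.4 = 12613 m².
Hydraulic gradient i = Δh / L = 8.70 / 1230 = 0.007073.
From Q = K·A·i, K = Q / (A·i) = 5080 / (12613 × 0.007073) = 56.94 m/day.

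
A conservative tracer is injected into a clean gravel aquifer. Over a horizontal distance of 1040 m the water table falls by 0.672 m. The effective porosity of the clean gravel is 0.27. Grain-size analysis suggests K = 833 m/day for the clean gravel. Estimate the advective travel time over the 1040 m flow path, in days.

522

Hydraulic gradient i = Δh / L = 0.672 / 1040 = 0.0006462.
Darcy flux q = K · i = 833.0 × 0.0006462 = 0.5382 m/day.
Seepage velocity v = q / n_e = 0.5382 / 0.27 = 1.994 m/day.
Travel time t = L / v = 1040 / 1.994 = 521.7 days.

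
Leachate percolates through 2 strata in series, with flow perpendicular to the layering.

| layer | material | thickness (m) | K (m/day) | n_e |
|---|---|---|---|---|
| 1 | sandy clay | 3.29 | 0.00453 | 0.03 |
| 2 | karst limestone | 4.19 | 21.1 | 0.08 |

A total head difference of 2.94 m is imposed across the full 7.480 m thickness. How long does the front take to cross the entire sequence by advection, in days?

107

With flow normal to the layers, continuity requires the same specific discharge q through every layer.
Σ(b_i/K_i) = 3.29/0.00453 + 4.19/21.1 = 726.5 d.
q = Δh / Σ(b_i/K_i) = 2.94 / 726.5 = 0.004047 m/day.
In each layer the seepage velocity is v_i = q/n_i, so the layer transit time is t_i = b_i·n_i / q:
  layer 1 (sandy clay): t_1 = 3.29 × 0.03 / 0.004047 = 24.39 d
  layer 2 (karst limestone): t_2 = 4.19 × 0.08 / 0.004047 = 82.83 d
Total t = Σ t_i = 107.2 days.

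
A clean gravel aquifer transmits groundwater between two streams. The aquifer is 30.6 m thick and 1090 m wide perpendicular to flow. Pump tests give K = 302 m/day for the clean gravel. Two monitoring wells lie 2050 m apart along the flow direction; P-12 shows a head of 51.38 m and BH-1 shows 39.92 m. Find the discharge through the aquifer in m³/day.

56300

Cross-sectional area A = 1090 × 30.6 = 33354 m².
Hydraulic gradient i = (51.38 − 39.92) / 2050 = 11.46 / 2050 = 0.005590.
Darcy's law: Q = K · A · i = 302.0 × 33354 × 0.005590 = 56310 m³/day.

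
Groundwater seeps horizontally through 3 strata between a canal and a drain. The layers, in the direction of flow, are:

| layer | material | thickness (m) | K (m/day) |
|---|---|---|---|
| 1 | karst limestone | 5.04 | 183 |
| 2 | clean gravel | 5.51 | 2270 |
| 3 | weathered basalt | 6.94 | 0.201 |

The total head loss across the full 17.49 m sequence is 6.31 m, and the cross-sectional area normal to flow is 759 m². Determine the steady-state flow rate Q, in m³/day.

139

Flow is perpendicular to layering, so the layers act in series and the equivalent K is the thickness-weighted harmonic mean.
Total thickness L = 5.04 + 5.51 + 6.94 = 17.49 m.
Σ(b_i/K_i) = 5.04/183 + 5.51/2270 + 6.94/0.201 = 34.56 d.
K_eq = L / Σ(b_i/K_i) = 17.49 / 34.56 = 0.5061 m/day.
Q = K_eq · A · (Δh/L) = 0.5061 × 759 × (6.31/17.49) = 138.6 m³/day.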